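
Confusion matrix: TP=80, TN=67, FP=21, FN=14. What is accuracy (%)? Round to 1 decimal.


Accuracy = (TP + TN) / (TP + TN + FP + FN) * 100
= (80 + 67) / (80 + 67 + 21 + 14)
= 147 / 182
= 0.8077
= 80.8%

80.8


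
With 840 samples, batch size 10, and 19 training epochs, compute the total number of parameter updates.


Iterations per epoch = 840 / 10 = 84
Total updates = iterations_per_epoch * epochs
= 84 * 19
= 1596

1596


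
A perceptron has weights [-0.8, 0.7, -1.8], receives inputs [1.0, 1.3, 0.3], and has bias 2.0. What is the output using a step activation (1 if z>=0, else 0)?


z = w . x + b
= -0.8*1.0 + 0.7*1.3 + -1.8*0.3 + 2.0
= -0.8 + 0.91 + -0.54 + 2.0
= -0.43 + 2.0
= 1.57
Since z = 1.57 >= 0, output = 1

1


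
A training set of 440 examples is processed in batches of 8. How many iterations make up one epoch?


Iterations per epoch = dataset_size / batch_size
= 440 / 8
= 55

55


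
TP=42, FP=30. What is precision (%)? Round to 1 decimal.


Precision = TP / (TP + FP) * 100
= 42 / (42 + 30)
= 42 / 72
= 0.5833
= 58.3%

58.3


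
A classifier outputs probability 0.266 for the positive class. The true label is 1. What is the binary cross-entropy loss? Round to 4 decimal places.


For y=1: Loss = -log(p)
= -log(0.266)
= -(-1.3243)
= 1.3243

1.3243


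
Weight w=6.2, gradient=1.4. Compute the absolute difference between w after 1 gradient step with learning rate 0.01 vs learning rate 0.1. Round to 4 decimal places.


With lr=0.01: w_new = 6.2 - 0.01 * 1.4 = 6.186
With lr=0.1: w_new = 6.2 - 0.1 * 1.4 = 6.06
Absolute difference = |6.186 - 6.06|
= 0.1260

0.1260


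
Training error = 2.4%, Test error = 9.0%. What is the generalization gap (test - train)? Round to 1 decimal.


Generalization gap = test_error - train_error
= 9.0 - 2.4
= 6.6%
A moderate gap.

6.6


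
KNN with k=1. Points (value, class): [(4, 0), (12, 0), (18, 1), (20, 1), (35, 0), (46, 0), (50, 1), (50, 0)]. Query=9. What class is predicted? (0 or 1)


Distances from query 9:
Point 12 (class 0): distance = 3
K=1 nearest neighbors: classes = [0]
Votes for class 1: 0 / 1
Majority vote => class 0

0


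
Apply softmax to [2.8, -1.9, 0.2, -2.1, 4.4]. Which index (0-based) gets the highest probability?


Softmax is a monotonic transformation, so it preserves the argmax.
We need to find the index of the maximum logit.
Index 0: 2.8
Index 1: -1.9
Index 2: 0.2
Index 3: -2.1
Index 4: 4.4
Maximum logit = 4.4 at index 4

4


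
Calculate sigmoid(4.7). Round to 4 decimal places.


sigmoid(z) = 1 / (1 + exp(-z))
exp(-(4.7)) = exp(-4.7) = 0.0091
1 + 0.0091 = 1.0091
1 / 1.0091 = 0.9910

0.9910


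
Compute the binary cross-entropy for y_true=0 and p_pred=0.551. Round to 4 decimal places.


For y=0: Loss = -log(1-p)
= -log(1 - 0.551)
= -log(0.449)
= -(-0.8007)
= 0.8007

0.8007


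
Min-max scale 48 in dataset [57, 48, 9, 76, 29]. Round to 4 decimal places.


Min = 9, Max = 76
Range = 76 - 9 = 67
Scaled = (x - min) / (max - min)
= (48 - 9) / 67
= 39 / 67
= 0.5821

0.5821


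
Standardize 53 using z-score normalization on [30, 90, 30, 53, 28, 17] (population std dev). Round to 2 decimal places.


Mean = (30 + 90 + 30 + 53 + 28 + 17) / 6 = 41.3333
Variance = sum((x_i - mean)^2) / n = 588.5556
Std = sqrt(588.5556) = 24.2602
Z = (x - mean) / std
= (53 - 41.3333) / 24.2602
= 11.6667 / 24.2602
= 0.48

0.48


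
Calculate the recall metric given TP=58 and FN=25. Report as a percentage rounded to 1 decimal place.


Recall = TP / (TP + FN) * 100
= 58 / (58 + 25)
= 58 / 83
= 0.6988
= 69.9%

69.9


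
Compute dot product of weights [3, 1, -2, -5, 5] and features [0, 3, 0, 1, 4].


Element-wise products:
3 * 0 = 0
1 * 3 = 3
-2 * 0 = 0
-5 * 1 = -5
5 * 4 = 20
Sum = 0 + 3 + 0 + -5 + 20
= 18

18


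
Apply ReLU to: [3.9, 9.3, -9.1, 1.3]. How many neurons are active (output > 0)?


ReLU(x) = max(0, x) for each element:
ReLU(3.9) = 3.9
ReLU(9.3) = 9.3
ReLU(-9.1) = 0
ReLU(1.3) = 1.3
Active neurons (>0): 3

3


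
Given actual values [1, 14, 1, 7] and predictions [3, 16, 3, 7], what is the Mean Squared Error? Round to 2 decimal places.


Differences: [-2, -2, -2, 0]
Squared errors: [4, 4, 4, 0]
Sum of squared errors = 12
MSE = 12 / 4 = 3.00

3.00


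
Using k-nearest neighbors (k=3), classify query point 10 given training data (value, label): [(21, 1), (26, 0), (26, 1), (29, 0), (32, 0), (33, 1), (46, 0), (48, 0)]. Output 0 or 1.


Distances from query 10:
Point 21 (class 1): distance = 11
Point 26 (class 0): distance = 16
Point 26 (class 1): distance = 16
K=3 nearest neighbors: classes = [1, 0, 1]
Votes for class 1: 2 / 3
Majority vote => class 1

1


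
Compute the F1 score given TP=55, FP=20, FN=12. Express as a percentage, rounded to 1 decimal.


Precision = TP / (TP + FP) = 55 / 75 = 0.7333
Recall = TP / (TP + FN) = 55 / 67 = 0.8209
F1 = 2 * P * R / (P + R)
= 2 * 0.7333 * 0.8209 / (0.7333 + 0.8209)
= 1.204 / 1.5542
= 0.7746
As percentage: 77.5%

77.5


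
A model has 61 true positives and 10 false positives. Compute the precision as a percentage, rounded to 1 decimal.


Precision = TP / (TP + FP) * 100
= 61 / (61 + 10)
= 61 / 71
= 0.8592
= 85.9%

85.9


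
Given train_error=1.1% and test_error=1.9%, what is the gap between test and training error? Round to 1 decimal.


Generalization gap = test_error - train_error
= 1.9 - 1.1
= 0.8%
A small gap suggests good generalization.

0.8


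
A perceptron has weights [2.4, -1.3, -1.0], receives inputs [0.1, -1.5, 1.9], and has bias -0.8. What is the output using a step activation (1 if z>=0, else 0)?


z = w . x + b
= 2.4*0.1 + -1.3*-1.5 + -1.0*1.9 + -0.8
= 0.24 + 1.95 + -1.9 + -0.8
= 0.29 + -0.8
= -0.51
Since z = -0.51 < 0, output = 0

0


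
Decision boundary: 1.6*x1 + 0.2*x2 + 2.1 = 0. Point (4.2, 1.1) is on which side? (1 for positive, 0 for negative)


Compute 1.6 * 4.2 + 0.2 * 1.1 + 2.1
= 6.72 + 0.22 + 2.1
= 9.04
Since 9.04 >= 0, the point is on the positive side.

1


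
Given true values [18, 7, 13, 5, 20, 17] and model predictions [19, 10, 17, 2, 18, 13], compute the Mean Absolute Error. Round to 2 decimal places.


Absolute errors: [1, 3, 4, 3, 2, 4]
Sum of absolute errors = 17
MAE = 17 / 6 = 2.83

2.83


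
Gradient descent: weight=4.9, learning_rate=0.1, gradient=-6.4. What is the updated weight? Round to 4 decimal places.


w_new = w_old - lr * gradient
= 4.9 - 0.1 * -6.4
= 4.9 - (-0.64)
= 5.5400

5.5400


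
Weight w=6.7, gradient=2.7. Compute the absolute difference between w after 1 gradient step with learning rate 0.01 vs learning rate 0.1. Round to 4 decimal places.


With lr=0.01: w_new = 6.7 - 0.01 * 2.7 = 6.673
With lr=0.1: w_new = 6.7 - 0.1 * 2.7 = 6.43
Absolute difference = |6.673 - 6.43|
= 0.2430

0.2430


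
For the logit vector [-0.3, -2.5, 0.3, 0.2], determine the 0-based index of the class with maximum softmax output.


Softmax is a monotonic transformation, so it preserves the argmax.
We need to find the index of the maximum logit.
Index 0: -0.3
Index 1: -2.5
Index 2: 0.3
Index 3: 0.2
Maximum logit = 0.3 at index 2

2


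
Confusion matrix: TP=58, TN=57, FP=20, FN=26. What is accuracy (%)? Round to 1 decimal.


Accuracy = (TP + TN) / (TP + TN + FP + FN) * 100
= (58 + 57) / (58 + 57 + 20 + 26)
= 115 / 161
= 0.7143
= 71.4%

71.4


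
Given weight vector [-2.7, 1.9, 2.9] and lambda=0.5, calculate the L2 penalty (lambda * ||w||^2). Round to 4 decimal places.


Squaring each weight:
(-2.7)^2 = 7.29
1.9^2 = 3.61
2.9^2 = 8.41
Sum of squares = 19.31
Penalty = 0.5 * 19.31 = 9.6550

9.6550


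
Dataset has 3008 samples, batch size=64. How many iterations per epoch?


Iterations per epoch = dataset_size / batch_size
= 3008 / 64
= 47

47


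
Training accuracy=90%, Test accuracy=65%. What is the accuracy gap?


Gap = train_accuracy - test_accuracy
= 90 - 65
= 25%
This large gap strongly indicates overfitting.

25


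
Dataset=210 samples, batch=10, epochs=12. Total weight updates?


Iterations per epoch = 210 / 10 = 21
Total updates = iterations_per_epoch * epochs
= 21 * 12
= 252

252


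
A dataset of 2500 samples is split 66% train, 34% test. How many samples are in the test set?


Train samples = 2500 * 66% = 1650
Test samples = 2500 - 1650
= 850

850


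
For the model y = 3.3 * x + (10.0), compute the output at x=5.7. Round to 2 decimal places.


y = 3.3 * 5.7 + (10.0)
= 18.81 + (10.0)
= 28.81

28.81


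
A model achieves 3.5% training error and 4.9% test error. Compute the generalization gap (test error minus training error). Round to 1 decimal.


Generalization gap = test_error - train_error
= 4.9 - 3.5
= 1.4%
A small gap suggests good generalization.

1.4


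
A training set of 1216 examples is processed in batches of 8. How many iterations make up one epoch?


Iterations per epoch = dataset_size / batch_size
= 1216 / 8
= 152

152


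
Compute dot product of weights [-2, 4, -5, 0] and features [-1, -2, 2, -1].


Element-wise products:
-2 * -1 = 2
4 * -2 = -8
-5 * 2 = -10
0 * -1 = 0
Sum = 2 + -8 + -10 + 0
= -16

-16


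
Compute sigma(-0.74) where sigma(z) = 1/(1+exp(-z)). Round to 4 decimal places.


sigmoid(z) = 1 / (1 + exp(-z))
exp(-(-0.74)) = exp(0.74) = 2.0959
1 + 2.0959 = 3.0959
1 / 3.0959 = 0.3230

0.3230


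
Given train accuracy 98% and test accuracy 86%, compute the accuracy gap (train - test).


Gap = train_accuracy - test_accuracy
= 98 - 86
= 12%
This gap suggests the model is overfitting.

12


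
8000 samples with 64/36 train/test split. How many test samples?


Train samples = 8000 * 64% = 5120
Test samples = 8000 - 5120
= 2880

2880


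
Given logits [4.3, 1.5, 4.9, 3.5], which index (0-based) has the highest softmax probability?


Softmax is a monotonic transformation, so it preserves the argmax.
We need to find the index of the maximum logit.
Index 0: 4.3
Index 1: 1.5
Index 2: 4.9
Index 3: 3.5
Maximum logit = 4.9 at index 2

2


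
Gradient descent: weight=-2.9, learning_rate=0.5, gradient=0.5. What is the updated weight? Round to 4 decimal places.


w_new = w_old - lr * gradient
= -2.9 - 0.5 * 0.5
= -2.9 - (0.25)
= -3.1500

-3.1500


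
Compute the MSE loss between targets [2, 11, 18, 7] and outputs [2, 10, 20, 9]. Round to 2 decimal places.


Differences: [0, 1, -2, -2]
Squared errors: [0, 1, 4, 4]
Sum of squared errors = 9
MSE = 9 / 4 = 2.25

2.25


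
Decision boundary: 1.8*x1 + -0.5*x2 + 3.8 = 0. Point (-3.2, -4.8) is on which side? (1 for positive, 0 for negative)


Compute 1.8 * -3.2 + -0.5 * -4.8 + 3.8
= -5.76 + 2.4 + 3.8
= 0.44
Since 0.44 >= 0, the point is on the positive side.

1


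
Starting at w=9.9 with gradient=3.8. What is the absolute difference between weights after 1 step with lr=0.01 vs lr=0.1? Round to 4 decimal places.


With lr=0.01: w_new = 9.9 - 0.01 * 3.8 = 9.862
With lr=0.1: w_new = 9.9 - 0.1 * 3.8 = 9.52
Absolute difference = |9.862 - 9.52|
= 0.3420

0.3420


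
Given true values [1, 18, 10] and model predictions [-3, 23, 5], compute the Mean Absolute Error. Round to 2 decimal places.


Absolute errors: [4, 5, 5]
Sum of absolute errors = 14
MAE = 14 / 3 = 4.67

4.67


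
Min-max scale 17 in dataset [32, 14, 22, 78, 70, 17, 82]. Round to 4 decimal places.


Min = 14, Max = 82
Range = 82 - 14 = 68
Scaled = (x - min) / (max - min)
= (17 - 14) / 68
= 3 / 68
= 0.0441

0.0441


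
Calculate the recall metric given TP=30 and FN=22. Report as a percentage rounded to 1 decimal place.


Recall = TP / (TP + FN) * 100
= 30 / (30 + 22)
= 30 / 52
= 0.5769
= 57.7%

57.7


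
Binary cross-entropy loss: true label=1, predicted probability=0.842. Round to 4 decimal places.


For y=1: Loss = -log(p)
= -log(0.842)
= -(-0.172)
= 0.1720

0.1720


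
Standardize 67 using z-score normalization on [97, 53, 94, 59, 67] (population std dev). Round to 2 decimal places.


Mean = (97 + 53 + 94 + 59 + 67) / 5 = 74.0
Variance = sum((x_i - mean)^2) / n = 328.8
Std = sqrt(328.8) = 18.1328
Z = (x - mean) / std
= (67 - 74.0) / 18.1328
= -7.0 / 18.1328
= -0.39

-0.39


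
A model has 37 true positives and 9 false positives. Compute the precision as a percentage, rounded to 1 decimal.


Precision = TP / (TP + FP) * 100
= 37 / (37 + 9)
= 37 / 46
= 0.8043
= 80.4%

80.4


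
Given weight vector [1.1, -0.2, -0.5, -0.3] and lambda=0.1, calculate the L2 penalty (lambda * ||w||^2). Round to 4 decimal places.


Squaring each weight:
1.1^2 = 1.21
(-0.2)^2 = 0.04
(-0.5)^2 = 0.25
(-0.3)^2 = 0.09
Sum of squares = 1.59
Penalty = 0.1 * 1.59 = 0.1590

0.1590


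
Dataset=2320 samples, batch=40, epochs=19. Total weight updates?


Iterations per epoch = 2320 / 40 = 58
Total updates = iterations_per_epoch * epochs
= 58 * 19
= 1102

1102


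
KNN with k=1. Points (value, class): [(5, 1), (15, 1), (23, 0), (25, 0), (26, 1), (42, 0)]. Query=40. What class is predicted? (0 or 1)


Distances from query 40:
Point 42 (class 0): distance = 2
K=1 nearest neighbors: classes = [0]
Votes for class 1: 0 / 1
Majority vote => class 0

0


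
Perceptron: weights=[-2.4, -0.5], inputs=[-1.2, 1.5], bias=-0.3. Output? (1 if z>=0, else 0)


z = w . x + b
= -2.4*-1.2 + -0.5*1.5 + -0.3
= 2.88 + -0.75 + -0.3
= 2.13 + -0.3
= 1.83
Since z = 1.83 >= 0, output = 1

1


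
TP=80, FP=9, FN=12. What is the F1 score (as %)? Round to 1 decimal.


Precision = TP / (TP + FP) = 80 / 89 = 0.8989
Recall = TP / (TP + FN) = 80 / 92 = 0.8696
F1 = 2 * P * R / (P + R)
= 2 * 0.8989 * 0.8696 / (0.8989 + 0.8696)
= 1.5633 / 1.7684
= 0.884
As percentage: 88.4%

88.4


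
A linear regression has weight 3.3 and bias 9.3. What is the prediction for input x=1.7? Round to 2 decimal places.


y = 3.3 * 1.7 + (9.3)
= 5.61 + (9.3)
= 14.91

14.91


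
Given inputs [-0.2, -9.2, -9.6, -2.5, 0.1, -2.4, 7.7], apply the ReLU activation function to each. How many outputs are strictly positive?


ReLU(x) = max(0, x) for each element:
ReLU(-0.2) = 0
ReLU(-9.2) = 0
ReLU(-9.6) = 0
ReLU(-2.5) = 0
ReLU(0.1) = 0.1
ReLU(-2.4) = 0
ReLU(7.7) = 7.7
Active neurons (>0): 2

2


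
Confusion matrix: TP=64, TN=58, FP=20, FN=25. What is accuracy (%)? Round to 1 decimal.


Accuracy = (TP + TN) / (TP + TN + FP + FN) * 100
= (64 + 58) / (64 + 58 + 20 + 25)
= 122 / 167
= 0.7305
= 73.1%

73.1


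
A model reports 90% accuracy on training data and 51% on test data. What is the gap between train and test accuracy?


Gap = train_accuracy - test_accuracy
= 90 - 51
= 39%
This large gap strongly indicates overfitting.

39


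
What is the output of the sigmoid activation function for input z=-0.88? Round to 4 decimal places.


sigmoid(z) = 1 / (1 + exp(-z))
exp(-(-0.88)) = exp(0.88) = 2.4109
1 + 2.4109 = 3.4109
1 / 3.4109 = 0.2932

0.2932


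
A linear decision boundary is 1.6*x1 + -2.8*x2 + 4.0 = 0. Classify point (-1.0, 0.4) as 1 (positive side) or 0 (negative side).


Compute 1.6 * -1.0 + -2.8 * 0.4 + 4.0
= -1.6 + -1.12 + 4.0
= 1.28
Since 1.28 >= 0, the point is on the positive side.

1


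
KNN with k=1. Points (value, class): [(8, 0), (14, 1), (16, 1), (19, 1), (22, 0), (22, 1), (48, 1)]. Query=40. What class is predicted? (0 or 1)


Distances from query 40:
Point 48 (class 1): distance = 8
K=1 nearest neighbors: classes = [1]
Votes for class 1: 1 / 1
Majority vote => class 1

1


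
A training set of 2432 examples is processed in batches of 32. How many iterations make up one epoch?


Iterations per epoch = dataset_size / batch_size
= 2432 / 32
= 76

76


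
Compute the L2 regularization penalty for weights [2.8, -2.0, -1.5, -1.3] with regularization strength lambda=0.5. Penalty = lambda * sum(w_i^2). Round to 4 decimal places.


Squaring each weight:
2.8^2 = 7.84
(-2.0)^2 = 4.0
(-1.5)^2 = 2.25
(-1.3)^2 = 1.69
Sum of squares = 15.78
Penalty = 0.5 * 15.78 = 7.8900

7.8900


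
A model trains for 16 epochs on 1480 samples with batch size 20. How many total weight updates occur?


Iterations per epoch = 1480 / 20 = 74
Total updates = iterations_per_epoch * epochs
= 74 * 16
= 1184

1184


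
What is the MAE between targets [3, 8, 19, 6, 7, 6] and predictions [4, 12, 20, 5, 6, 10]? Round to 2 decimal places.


Absolute errors: [1, 4, 1, 1, 1, 4]
Sum of absolute errors = 12
MAE = 12 / 6 = 2.00

2.00


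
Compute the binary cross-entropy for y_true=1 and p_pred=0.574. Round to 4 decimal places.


For y=1: Loss = -log(p)
= -log(0.574)
= -(-0.5551)
= 0.5551

0.5551


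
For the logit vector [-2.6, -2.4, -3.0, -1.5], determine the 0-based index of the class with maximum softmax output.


Softmax is a monotonic transformation, so it preserves the argmax.
We need to find the index of the maximum logit.
Index 0: -2.6
Index 1: -2.4
Index 2: -3.0
Index 3: -1.5
Maximum logit = -1.5 at index 3

3


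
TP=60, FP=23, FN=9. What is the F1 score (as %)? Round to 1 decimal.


Precision = TP / (TP + FP) = 60 / 83 = 0.7229
Recall = TP / (TP + FN) = 60 / 69 = 0.8696
F1 = 2 * P * R / (P + R)
= 2 * 0.7229 * 0.8696 / (0.7229 + 0.8696)
= 1.2572 / 1.5925
= 0.7895
As percentage: 78.9%

78.9


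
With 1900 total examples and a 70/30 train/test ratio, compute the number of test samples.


Train samples = 1900 * 70% = 1330
Test samples = 1900 - 1330
= 570

570


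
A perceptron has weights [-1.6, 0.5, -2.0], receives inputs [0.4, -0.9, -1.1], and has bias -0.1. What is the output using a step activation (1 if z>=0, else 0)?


z = w . x + b
= -1.6*0.4 + 0.5*-0.9 + -2.0*-1.1 + -0.1
= -0.64 + -0.45 + 2.2 + -0.1
= 1.11 + -0.1
= 1.01
Since z = 1.01 >= 0, output = 1

1


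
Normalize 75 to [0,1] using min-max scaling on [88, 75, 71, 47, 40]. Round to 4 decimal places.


Min = 40, Max = 88
Range = 88 - 40 = 48
Scaled = (x - min) / (max - min)
= (75 - 40) / 48
= 35 / 48
= 0.7292

0.7292


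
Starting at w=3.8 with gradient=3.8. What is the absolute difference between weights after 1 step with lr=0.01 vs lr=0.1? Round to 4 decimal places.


With lr=0.01: w_new = 3.8 - 0.01 * 3.8 = 3.762
With lr=0.1: w_new = 3.8 - 0.1 * 3.8 = 3.42
Absolute difference = |3.762 - 3.42|
= 0.3420

0.3420


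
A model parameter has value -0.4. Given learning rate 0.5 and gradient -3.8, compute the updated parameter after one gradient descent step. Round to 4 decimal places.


w_new = w_old - lr * gradient
= -0.4 - 0.5 * -3.8
= -0.4 - (-1.9)
= 1.5000

1.5000


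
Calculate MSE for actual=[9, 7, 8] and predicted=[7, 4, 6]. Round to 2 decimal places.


Differences: [2, 3, 2]
Squared errors: [4, 9, 4]
Sum of squared errors = 17
MSE = 17 / 3 = 5.67

5.67


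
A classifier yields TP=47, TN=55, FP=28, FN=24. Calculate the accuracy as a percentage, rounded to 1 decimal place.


Accuracy = (TP + TN) / (TP + TN + FP + FN) * 100
= (47 + 55) / (47 + 55 + 28 + 24)
= 102 / 154
= 0.6623
= 66.2%

66.2


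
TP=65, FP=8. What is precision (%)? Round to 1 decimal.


Precision = TP / (TP + FP) * 100
= 65 / (65 + 8)
= 65 / 73
= 0.8904
= 89.0%

89.0


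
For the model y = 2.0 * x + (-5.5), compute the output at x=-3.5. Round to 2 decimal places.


y = 2.0 * -3.5 + (-5.5)
= -7.0 + (-5.5)
= -12.50

-12.50


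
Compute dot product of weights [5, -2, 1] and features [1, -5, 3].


Element-wise products:
5 * 1 = 5
-2 * -5 = 10
1 * 3 = 3
Sum = 5 + 10 + 3
= 18

18


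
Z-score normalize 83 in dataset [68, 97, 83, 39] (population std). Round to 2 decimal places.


Mean = (68 + 97 + 83 + 39) / 4 = 71.75
Variance = sum((x_i - mean)^2) / n = 462.6875
Std = sqrt(462.6875) = 21.5102
Z = (x - mean) / std
= (83 - 71.75) / 21.5102
= 11.25 / 21.5102
= 0.52

0.52


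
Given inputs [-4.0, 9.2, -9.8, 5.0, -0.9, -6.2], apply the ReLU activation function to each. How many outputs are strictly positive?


ReLU(x) = max(0, x) for each element:
ReLU(-4.0) = 0
ReLU(9.2) = 9.2
ReLU(-9.8) = 0
ReLU(5.0) = 5.0
ReLU(-0.9) = 0
ReLU(-6.2) = 0
Active neurons (>0): 2

2


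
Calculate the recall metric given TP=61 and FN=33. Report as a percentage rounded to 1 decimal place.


Recall = TP / (TP + FN) * 100
= 61 / (61 + 33)
= 61 / 94
= 0.6489
= 64.9%

64.9


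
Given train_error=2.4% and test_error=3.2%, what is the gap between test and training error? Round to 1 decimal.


Generalization gap = test_error - train_error
= 3.2 - 2.4
= 0.8%
A small gap suggests good generalization.

0.8


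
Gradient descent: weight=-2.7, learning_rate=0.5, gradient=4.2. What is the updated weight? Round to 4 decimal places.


w_new = w_old - lr * gradient
= -2.7 - 0.5 * 4.2
= -2.7 - (2.1)
= -4.8000

-4.8000


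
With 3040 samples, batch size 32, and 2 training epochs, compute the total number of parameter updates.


Iterations per epoch = 3040 / 32 = 95
Total updates = iterations_per_epoch * epochs
= 95 * 2
= 190

190


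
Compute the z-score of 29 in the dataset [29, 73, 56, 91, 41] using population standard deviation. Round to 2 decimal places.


Mean = (29 + 73 + 56 + 91 + 41) / 5 = 58.0
Variance = sum((x_i - mean)^2) / n = 489.6
Std = sqrt(489.6) = 22.1269
Z = (x - mean) / std
= (29 - 58.0) / 22.1269
= -29.0 / 22.1269
= -1.31

-1.31


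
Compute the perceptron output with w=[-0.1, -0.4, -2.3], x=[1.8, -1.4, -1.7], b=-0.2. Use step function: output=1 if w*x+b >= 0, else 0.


z = w . x + b
= -0.1*1.8 + -0.4*-1.4 + -2.3*-1.7 + -0.2
= -0.18 + 0.56 + 3.91 + -0.2
= 4.29 + -0.2
= 4.09
Since z = 4.09 >= 0, output = 1

1


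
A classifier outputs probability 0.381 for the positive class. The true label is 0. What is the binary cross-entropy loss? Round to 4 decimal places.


For y=0: Loss = -log(1-p)
= -log(1 - 0.381)
= -log(0.619)
= -(-0.4797)
= 0.4797

0.4797


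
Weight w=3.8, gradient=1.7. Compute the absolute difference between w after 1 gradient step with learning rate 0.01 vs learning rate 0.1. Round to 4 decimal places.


With lr=0.01: w_new = 3.8 - 0.01 * 1.7 = 3.783
With lr=0.1: w_new = 3.8 - 0.1 * 1.7 = 3.63
Absolute difference = |3.783 - 3.63|
= 0.1530

0.1530


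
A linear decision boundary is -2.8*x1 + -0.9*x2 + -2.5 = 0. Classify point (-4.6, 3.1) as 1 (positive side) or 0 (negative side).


Compute -2.8 * -4.6 + -0.9 * 3.1 + -2.5
= 12.88 + -2.79 + -2.5
= 7.59
Since 7.59 >= 0, the point is on the positive side.

1


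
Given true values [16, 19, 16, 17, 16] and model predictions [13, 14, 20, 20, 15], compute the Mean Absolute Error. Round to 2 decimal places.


Absolute errors: [3, 5, 4, 3, 1]
Sum of absolute errors = 16
MAE = 16 / 5 = 3.20

3.20


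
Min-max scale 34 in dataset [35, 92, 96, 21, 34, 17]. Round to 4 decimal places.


Min = 17, Max = 96
Range = 96 - 17 = 79
Scaled = (x - min) / (max - min)
= (34 - 17) / 79
= 17 / 79
= 0.2152

0.2152


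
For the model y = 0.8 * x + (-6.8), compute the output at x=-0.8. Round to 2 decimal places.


y = 0.8 * -0.8 + (-6.8)
= -0.64 + (-6.8)
= -7.44

-7.44


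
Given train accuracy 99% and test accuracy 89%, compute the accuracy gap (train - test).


Gap = train_accuracy - test_accuracy
= 99 - 89
= 10%
This moderate gap may indicate mild overfitting.

10


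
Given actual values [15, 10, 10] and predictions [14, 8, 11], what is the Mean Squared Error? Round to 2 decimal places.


Differences: [1, 2, -1]
Squared errors: [1, 4, 1]
Sum of squared errors = 6
MSE = 6 / 3 = 2.00

2.00


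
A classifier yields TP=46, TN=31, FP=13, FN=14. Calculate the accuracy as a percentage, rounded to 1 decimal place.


Accuracy = (TP + TN) / (TP + TN + FP + FN) * 100
= (46 + 31) / (46 + 31 + 13 + 14)
= 77 / 104
= 0.7404
= 74.0%

74.0


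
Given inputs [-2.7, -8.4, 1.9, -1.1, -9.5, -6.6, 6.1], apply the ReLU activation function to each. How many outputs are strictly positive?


ReLU(x) = max(0, x) for each element:
ReLU(-2.7) = 0
ReLU(-8.4) = 0
ReLU(1.9) = 1.9
ReLU(-1.1) = 0
ReLU(-9.5) = 0
ReLU(-6.6) = 0
ReLU(6.1) = 6.1
Active neurons (>0): 2

2


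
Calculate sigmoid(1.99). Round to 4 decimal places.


sigmoid(z) = 1 / (1 + exp(-z))
exp(-(1.99)) = exp(-1.99) = 0.1367
1 + 0.1367 = 1.1367
1 / 1.1367 = 0.8797

0.8797


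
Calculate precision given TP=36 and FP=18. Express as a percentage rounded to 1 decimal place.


Precision = TP / (TP + FP) * 100
= 36 / (36 + 18)
= 36 / 54
= 0.6667
= 66.7%

66.7


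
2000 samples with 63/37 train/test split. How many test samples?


Train samples = 2000 * 63% = 1260
Test samples = 2000 - 1260
= 740

740


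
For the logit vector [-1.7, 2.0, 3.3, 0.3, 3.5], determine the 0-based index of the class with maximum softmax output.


Softmax is a monotonic transformation, so it preserves the argmax.
We need to find the index of the maximum logit.
Index 0: -1.7
Index 1: 2.0
Index 2: 3.3
Index 3: 0.3
Index 4: 3.5
Maximum logit = 3.5 at index 4

4


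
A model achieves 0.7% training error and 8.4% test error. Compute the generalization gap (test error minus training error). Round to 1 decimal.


Generalization gap = test_error - train_error
= 8.4 - 0.7
= 7.7%
A moderate gap.

7.7


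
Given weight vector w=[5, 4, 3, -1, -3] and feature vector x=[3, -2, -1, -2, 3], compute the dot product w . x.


Element-wise products:
5 * 3 = 15
4 * -2 = -8
3 * -1 = -3
-1 * -2 = 2
-3 * 3 = -9
Sum = 15 + -8 + -3 + 2 + -9
= -3

-3


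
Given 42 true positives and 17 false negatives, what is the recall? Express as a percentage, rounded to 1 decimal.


Recall = TP / (TP + FN) * 100
= 42 / (42 + 17)
= 42 / 59
= 0.7119
= 71.2%

71.2


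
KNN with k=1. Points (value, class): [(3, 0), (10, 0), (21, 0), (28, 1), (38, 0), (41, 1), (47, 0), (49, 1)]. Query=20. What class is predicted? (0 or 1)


Distances from query 20:
Point 21 (class 0): distance = 1
K=1 nearest neighbors: classes = [0]
Votes for class 1: 0 / 1
Majority vote => class 0

0


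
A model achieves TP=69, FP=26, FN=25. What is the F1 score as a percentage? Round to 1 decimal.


Precision = TP / (TP + FP) = 69 / 95 = 0.7263
Recall = TP / (TP + FN) = 69 / 94 = 0.734
F1 = 2 * P * R / (P + R)
= 2 * 0.7263 * 0.734 / (0.7263 + 0.734)
= 1.0663 / 1.4604
= 0.7302
As percentage: 73.0%

73.0


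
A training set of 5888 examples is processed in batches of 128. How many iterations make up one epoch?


Iterations per epoch = dataset_size / batch_size
= 5888 / 128
= 46

46


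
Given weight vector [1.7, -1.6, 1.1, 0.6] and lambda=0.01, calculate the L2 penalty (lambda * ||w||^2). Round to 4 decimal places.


Squaring each weight:
1.7^2 = 2.89
(-1.6)^2 = 2.56
1.1^2 = 1.21
0.6^2 = 0.36
Sum of squares = 7.02
Penalty = 0.01 * 7.02 = 0.0702

0.0702


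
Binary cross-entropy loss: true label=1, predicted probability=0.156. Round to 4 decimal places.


For y=1: Loss = -log(p)
= -log(0.156)
= -(-1.8579)
= 1.8579

1.8579


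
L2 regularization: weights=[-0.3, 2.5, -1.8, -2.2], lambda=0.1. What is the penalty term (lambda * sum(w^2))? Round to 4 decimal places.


Squaring each weight:
(-0.3)^2 = 0.09
2.5^2 = 6.25
(-1.8)^2 = 3.24
(-2.2)^2 = 4.84
Sum of squares = 14.42
Penalty = 0.1 * 14.42 = 1.4420

1.4420


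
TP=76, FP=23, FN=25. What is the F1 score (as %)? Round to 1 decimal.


Precision = TP / (TP + FP) = 76 / 99 = 0.7677
Recall = TP / (TP + FN) = 76 / 101 = 0.7525
F1 = 2 * P * R / (P + R)
= 2 * 0.7677 * 0.7525 / (0.7677 + 0.7525)
= 1.1553 / 1.5202
= 0.76
As percentage: 76.0%

76.0


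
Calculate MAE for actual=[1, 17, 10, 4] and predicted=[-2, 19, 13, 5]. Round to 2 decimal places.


Absolute errors: [3, 2, 3, 1]
Sum of absolute errors = 9
MAE = 9 / 4 = 2.25

2.25


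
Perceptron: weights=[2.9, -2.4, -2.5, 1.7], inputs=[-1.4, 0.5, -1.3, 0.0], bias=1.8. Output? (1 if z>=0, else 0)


z = w . x + b
= 2.9*-1.4 + -2.4*0.5 + -2.5*-1.3 + 1.7*0.0 + 1.8
= -4.06 + -1.2 + 3.25 + 0.0 + 1.8
= -2.01 + 1.8
= -0.21
Since z = -0.21 < 0, output = 0

0


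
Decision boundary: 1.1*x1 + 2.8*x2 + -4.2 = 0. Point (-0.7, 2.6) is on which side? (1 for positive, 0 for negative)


Compute 1.1 * -0.7 + 2.8 * 2.6 + -4.2
= -0.77 + 7.28 + -4.2
= 2.31
Since 2.31 >= 0, the point is on the positive side.

1


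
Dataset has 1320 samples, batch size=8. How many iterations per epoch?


Iterations per epoch = dataset_size / batch_size
= 1320 / 8
= 165

165


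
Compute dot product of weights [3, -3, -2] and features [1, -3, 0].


Element-wise products:
3 * 1 = 3
-3 * -3 = 9
-2 * 0 = 0
Sum = 3 + 9 + 0
= 12

12


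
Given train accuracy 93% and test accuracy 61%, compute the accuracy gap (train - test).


Gap = train_accuracy - test_accuracy
= 93 - 61
= 32%
This large gap strongly indicates overfitting.

32


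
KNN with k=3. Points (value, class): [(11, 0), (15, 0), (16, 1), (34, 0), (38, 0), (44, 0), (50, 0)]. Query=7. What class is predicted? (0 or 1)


Distances from query 7:
Point 11 (class 0): distance = 4
Point 15 (class 0): distance = 8
Point 16 (class 1): distance = 9
K=3 nearest neighbors: classes = [0, 0, 1]
Votes for class 1: 1 / 3
Majority vote => class 0

0


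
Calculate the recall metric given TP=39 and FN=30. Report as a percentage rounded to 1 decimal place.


Recall = TP / (TP + FN) * 100
= 39 / (39 + 30)
= 39 / 69
= 0.5652
= 56.5%

56.5


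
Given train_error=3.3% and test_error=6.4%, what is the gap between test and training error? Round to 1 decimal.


Generalization gap = test_error - train_error
= 6.4 - 3.3
= 3.1%
A moderate gap.

3.1


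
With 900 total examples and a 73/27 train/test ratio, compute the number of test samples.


Train samples = 900 * 73% = 657
Test samples = 900 - 657
= 243

243


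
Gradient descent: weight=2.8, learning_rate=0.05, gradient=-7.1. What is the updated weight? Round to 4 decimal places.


w_new = w_old - lr * gradient
= 2.8 - 0.05 * -7.1
= 2.8 - (-0.355)
= 3.1550

3.1550


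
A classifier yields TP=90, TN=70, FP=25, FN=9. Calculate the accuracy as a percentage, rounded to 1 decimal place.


Accuracy = (TP + TN) / (TP + TN + FP + FN) * 100
= (90 + 70) / (90 + 70 + 25 + 9)
= 160 / 194
= 0.8247
= 82.5%

82.5


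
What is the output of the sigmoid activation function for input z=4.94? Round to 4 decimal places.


sigmoid(z) = 1 / (1 + exp(-z))
exp(-(4.94)) = exp(-4.94) = 0.0072
1 + 0.0072 = 1.0072
1 / 1.0072 = 0.9929

0.9929


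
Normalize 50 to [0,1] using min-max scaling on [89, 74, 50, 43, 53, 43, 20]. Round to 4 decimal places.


Min = 20, Max = 89
Range = 89 - 20 = 69
Scaled = (x - min) / (max - min)
= (50 - 20) / 69
= 30 / 69
= 0.4348

0.4348


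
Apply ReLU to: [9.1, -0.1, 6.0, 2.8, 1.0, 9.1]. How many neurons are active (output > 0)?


ReLU(x) = max(0, x) for each element:
ReLU(9.1) = 9.1
ReLU(-0.1) = 0
ReLU(6.0) = 6.0
ReLU(2.8) = 2.8
ReLU(1.0) = 1.0
ReLU(9.1) = 9.1
Active neurons (>0): 5

5


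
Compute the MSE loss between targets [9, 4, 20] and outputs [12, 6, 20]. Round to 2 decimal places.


Differences: [-3, -2, 0]
Squared errors: [9, 4, 0]
Sum of squared errors = 13
MSE = 13 / 3 = 4.33

4.33


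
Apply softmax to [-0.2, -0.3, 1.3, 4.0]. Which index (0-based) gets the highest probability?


Softmax is a monotonic transformation, so it preserves the argmax.
We need to find the index of the maximum logit.
Index 0: -0.2
Index 1: -0.3
Index 2: 1.3
Index 3: 4.0
Maximum logit = 4.0 at index 3

3


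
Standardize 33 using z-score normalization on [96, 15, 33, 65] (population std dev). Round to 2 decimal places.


Mean = (96 + 15 + 33 + 65) / 4 = 52.25
Variance = sum((x_i - mean)^2) / n = 958.6875
Std = sqrt(958.6875) = 30.9627
Z = (x - mean) / std
= (33 - 52.25) / 30.9627
= -19.25 / 30.9627
= -0.62

-0.62


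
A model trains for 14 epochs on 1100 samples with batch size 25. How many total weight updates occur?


Iterations per epoch = 1100 / 25 = 44
Total updates = iterations_per_epoch * epochs
= 44 * 14
= 616

616


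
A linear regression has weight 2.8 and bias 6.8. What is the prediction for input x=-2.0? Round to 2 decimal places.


y = 2.8 * -2.0 + (6.8)
= -5.6 + (6.8)
= 1.20

1.20


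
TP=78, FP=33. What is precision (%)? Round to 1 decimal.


Precision = TP / (TP + FP) * 100
= 78 / (78 + 33)
= 78 / 111
= 0.7027
= 70.3%

70.3


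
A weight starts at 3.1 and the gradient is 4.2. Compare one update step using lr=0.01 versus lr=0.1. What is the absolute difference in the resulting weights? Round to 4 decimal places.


With lr=0.01: w_new = 3.1 - 0.01 * 4.2 = 3.058
With lr=0.1: w_new = 3.1 - 0.1 * 4.2 = 2.68
Absolute difference = |3.058 - 2.68|
= 0.3780

0.3780


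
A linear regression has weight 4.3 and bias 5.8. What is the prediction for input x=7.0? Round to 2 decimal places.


y = 4.3 * 7.0 + (5.8)
= 30.1 + (5.8)
= 35.90

35.90


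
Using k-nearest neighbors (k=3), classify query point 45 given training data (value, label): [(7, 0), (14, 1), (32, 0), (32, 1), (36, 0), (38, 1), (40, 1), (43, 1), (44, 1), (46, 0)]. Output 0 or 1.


Distances from query 45:
Point 46 (class 0): distance = 1
Point 44 (class 1): distance = 1
Point 43 (class 1): distance = 2
K=3 nearest neighbors: classes = [0, 1, 1]
Votes for class 1: 2 / 3
Majority vote => class 1

1


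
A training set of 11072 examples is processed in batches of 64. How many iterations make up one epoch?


Iterations per epoch = dataset_size / batch_size
= 11072 / 64
= 173

173


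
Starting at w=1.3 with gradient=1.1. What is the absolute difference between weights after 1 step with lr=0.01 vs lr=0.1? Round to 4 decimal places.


With lr=0.01: w_new = 1.3 - 0.01 * 1.1 = 1.289
With lr=0.1: w_new = 1.3 - 0.1 * 1.1 = 1.19
Absolute difference = |1.289 - 1.19|
= 0.0990

0.0990


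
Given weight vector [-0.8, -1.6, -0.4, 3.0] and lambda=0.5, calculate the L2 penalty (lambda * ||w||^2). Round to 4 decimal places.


Squaring each weight:
(-0.8)^2 = 0.64
(-1.6)^2 = 2.56
(-0.4)^2 = 0.16
3.0^2 = 9.0
Sum of squares = 12.36
Penalty = 0.5 * 12.36 = 6.1800

6.1800


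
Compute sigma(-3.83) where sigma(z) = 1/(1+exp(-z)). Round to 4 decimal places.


sigmoid(z) = 1 / (1 + exp(-z))
exp(-(-3.83)) = exp(3.83) = 46.0625
1 + 46.0625 = 47.0625
1 / 47.0625 = 0.0212

0.0212


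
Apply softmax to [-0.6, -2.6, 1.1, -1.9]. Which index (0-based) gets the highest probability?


Softmax is a monotonic transformation, so it preserves the argmax.
We need to find the index of the maximum logit.
Index 0: -0.6
Index 1: -2.6
Index 2: 1.1
Index 3: -1.9
Maximum logit = 1.1 at index 2

2


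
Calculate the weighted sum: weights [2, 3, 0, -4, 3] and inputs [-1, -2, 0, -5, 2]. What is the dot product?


Element-wise products:
2 * -1 = -2
3 * -2 = -6
0 * 0 = 0
-4 * -5 = 20
3 * 2 = 6
Sum = -2 + -6 + 0 + 20 + 6
= 18

18


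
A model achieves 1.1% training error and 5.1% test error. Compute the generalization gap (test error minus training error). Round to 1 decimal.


Generalization gap = test_error - train_error
= 5.1 - 1.1
= 4.0%
A moderate gap.

4.0


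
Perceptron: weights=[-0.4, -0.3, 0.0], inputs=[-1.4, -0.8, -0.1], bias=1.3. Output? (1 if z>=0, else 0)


z = w . x + b
= -0.4*-1.4 + -0.3*-0.8 + 0.0*-0.1 + 1.3
= 0.56 + 0.24 + -0.0 + 1.3
= 0.8 + 1.3
= 2.1
Since z = 2.1 >= 0, output = 1

1


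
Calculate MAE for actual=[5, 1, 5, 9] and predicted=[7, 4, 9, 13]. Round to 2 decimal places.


Absolute errors: [2, 3, 4, 4]
Sum of absolute errors = 13
MAE = 13 / 4 = 3.25

3.25


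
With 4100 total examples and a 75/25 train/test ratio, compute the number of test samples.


Train samples = 4100 * 75% = 3075
Test samples = 4100 - 3075
= 1025

1025


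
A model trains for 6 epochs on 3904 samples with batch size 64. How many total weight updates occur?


Iterations per epoch = 3904 / 64 = 61
Total updates = iterations_per_epoch * epochs
= 61 * 6
= 366

366


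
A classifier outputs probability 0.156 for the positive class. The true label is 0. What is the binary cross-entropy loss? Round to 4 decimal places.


For y=0: Loss = -log(1-p)
= -log(1 - 0.156)
= -log(0.844)
= -(-0.1696)
= 0.1696

0.1696


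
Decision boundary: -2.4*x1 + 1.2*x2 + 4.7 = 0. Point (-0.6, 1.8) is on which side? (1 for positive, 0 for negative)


Compute -2.4 * -0.6 + 1.2 * 1.8 + 4.7
= 1.44 + 2.16 + 4.7
= 8.3
Since 8.3 >= 0, the point is on the positive side.

1


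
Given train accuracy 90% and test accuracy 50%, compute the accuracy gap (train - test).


Gap = train_accuracy - test_accuracy
= 90 - 50
= 40%
This large gap strongly indicates overfitting.

40


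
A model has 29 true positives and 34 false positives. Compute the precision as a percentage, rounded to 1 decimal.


Precision = TP / (TP + FP) * 100
= 29 / (29 + 34)
= 29 / 63
= 0.4603
= 46.0%

46.0


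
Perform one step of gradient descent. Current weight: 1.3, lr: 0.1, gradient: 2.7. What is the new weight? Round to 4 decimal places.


w_new = w_old - lr * gradient
= 1.3 - 0.1 * 2.7
= 1.3 - (0.27)
= 1.0300

1.0300


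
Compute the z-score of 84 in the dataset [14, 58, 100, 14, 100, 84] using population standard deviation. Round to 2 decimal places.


Mean = (14 + 58 + 100 + 14 + 100 + 84) / 6 = 61.6667
Variance = sum((x_i - mean)^2) / n = 1332.5556
Std = sqrt(1332.5556) = 36.5042
Z = (x - mean) / std
= (84 - 61.6667) / 36.5042
= 22.3333 / 36.5042
= 0.61

0.61


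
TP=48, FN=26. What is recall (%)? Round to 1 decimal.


Recall = TP / (TP + FN) * 100
= 48 / (48 + 26)
= 48 / 74
= 0.6486
= 64.9%

64.9


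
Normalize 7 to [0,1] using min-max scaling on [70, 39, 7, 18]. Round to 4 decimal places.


Min = 7, Max = 70
Range = 70 - 7 = 63
Scaled = (x - min) / (max - min)
= (7 - 7) / 63
= 0 / 63
= 0.0000

0.0000


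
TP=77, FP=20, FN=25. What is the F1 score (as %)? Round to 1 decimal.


Precision = TP / (TP + FP) = 77 / 97 = 0.7938
Recall = TP / (TP + FN) = 77 / 102 = 0.7549
F1 = 2 * P * R / (P + R)
= 2 * 0.7938 * 0.7549 / (0.7938 + 0.7549)
= 1.1985 / 1.5487
= 0.7739
As percentage: 77.4%

77.4


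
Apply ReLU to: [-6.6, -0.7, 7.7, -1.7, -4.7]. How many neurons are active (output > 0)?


ReLU(x) = max(0, x) for each element:
ReLU(-6.6) = 0
ReLU(-0.7) = 0
ReLU(7.7) = 7.7
ReLU(-1.7) = 0
ReLU(-4.7) = 0
Active neurons (>0): 1

1


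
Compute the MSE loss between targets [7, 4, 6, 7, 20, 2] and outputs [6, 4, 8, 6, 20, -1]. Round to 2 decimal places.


Differences: [1, 0, -2, 1, 0, 3]
Squared errors: [1, 0, 4, 1, 0, 9]
Sum of squared errors = 15
MSE = 15 / 6 = 2.50

2.50


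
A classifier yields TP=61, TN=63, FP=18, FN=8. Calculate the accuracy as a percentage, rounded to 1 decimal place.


Accuracy = (TP + TN) / (TP + TN + FP + FN) * 100
= (61 + 63) / (61 + 63 + 18 + 8)
= 124 / 150
= 0.8267
= 82.7%

82.7


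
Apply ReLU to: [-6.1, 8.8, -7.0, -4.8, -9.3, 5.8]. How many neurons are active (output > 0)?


ReLU(x) = max(0, x) for each element:
ReLU(-6.1) = 0
ReLU(8.8) = 8.8
ReLU(-7.0) = 0
ReLU(-4.8) = 0
ReLU(-9.3) = 0
ReLU(5.8) = 5.8
Active neurons (>0): 2

2


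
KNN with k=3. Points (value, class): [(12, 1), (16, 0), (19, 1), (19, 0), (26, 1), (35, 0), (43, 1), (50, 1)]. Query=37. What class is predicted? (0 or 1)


Distances from query 37:
Point 35 (class 0): distance = 2
Point 43 (class 1): distance = 6
Point 26 (class 1): distance = 11
K=3 nearest neighbors: classes = [0, 1, 1]
Votes for class 1: 2 / 3
Majority vote => class 1

1


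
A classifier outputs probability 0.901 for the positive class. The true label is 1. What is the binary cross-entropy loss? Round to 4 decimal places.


For y=1: Loss = -log(p)
= -log(0.901)
= -(-0.1043)
= 0.1043

0.1043


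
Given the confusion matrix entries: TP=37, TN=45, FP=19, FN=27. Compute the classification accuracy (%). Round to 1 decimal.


Accuracy = (TP + TN) / (TP + TN + FP + FN) * 100
= (37 + 45) / (37 + 45 + 19 + 27)
= 82 / 128
= 0.6406
= 64.1%

64.1


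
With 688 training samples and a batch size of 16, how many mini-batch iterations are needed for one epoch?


Iterations per epoch = dataset_size / batch_size
= 688 / 16
= 43

43
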